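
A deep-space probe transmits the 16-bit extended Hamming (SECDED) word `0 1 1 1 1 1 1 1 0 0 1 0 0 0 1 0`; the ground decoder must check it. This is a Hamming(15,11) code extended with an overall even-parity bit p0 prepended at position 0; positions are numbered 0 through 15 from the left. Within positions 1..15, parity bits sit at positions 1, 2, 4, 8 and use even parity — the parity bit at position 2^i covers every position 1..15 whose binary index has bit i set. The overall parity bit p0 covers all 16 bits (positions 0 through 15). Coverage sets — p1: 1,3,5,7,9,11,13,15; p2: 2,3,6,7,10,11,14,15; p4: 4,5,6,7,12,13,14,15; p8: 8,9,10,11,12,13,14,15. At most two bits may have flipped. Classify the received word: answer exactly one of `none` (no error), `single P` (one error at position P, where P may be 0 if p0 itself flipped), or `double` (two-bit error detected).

single 4

s1: b1⊕b3⊕b5⊕b7⊕b9⊕b11⊕b13⊕b15 = 1⊕1⊕1⊕1⊕0⊕0⊕0⊕0 = 0
s2: b2⊕b3⊕b6⊕b7⊕b10⊕b11⊕b14⊕b15 = 1⊕1⊕1⊕1⊕1⊕0⊕1⊕0 = 0
s4: b4⊕b5⊕b6⊕b7⊕b12⊕b13⊕b14⊕b15 = 1⊕1⊕1⊕1⊕0⊕0⊕1⊕0 = 1
s8: b8⊕b9⊕b10⊕b11⊕b12⊕b13⊕b14⊕b15 = 0⊕0⊕1⊕0⊕0⊕0⊕1⊕0 = 0
Syndrome (s8...s1) = 0100 → position 4.
Overall parity (XOR of all 16 bits, including p0): 0⊕1⊕1⊕1⊕1⊕1⊕1⊕1⊕0⊕0⊕1⊕0⊕0⊕0⊕1⊕0 = 1
Overall=1, syndrome position=4 → single-bit error at position 4.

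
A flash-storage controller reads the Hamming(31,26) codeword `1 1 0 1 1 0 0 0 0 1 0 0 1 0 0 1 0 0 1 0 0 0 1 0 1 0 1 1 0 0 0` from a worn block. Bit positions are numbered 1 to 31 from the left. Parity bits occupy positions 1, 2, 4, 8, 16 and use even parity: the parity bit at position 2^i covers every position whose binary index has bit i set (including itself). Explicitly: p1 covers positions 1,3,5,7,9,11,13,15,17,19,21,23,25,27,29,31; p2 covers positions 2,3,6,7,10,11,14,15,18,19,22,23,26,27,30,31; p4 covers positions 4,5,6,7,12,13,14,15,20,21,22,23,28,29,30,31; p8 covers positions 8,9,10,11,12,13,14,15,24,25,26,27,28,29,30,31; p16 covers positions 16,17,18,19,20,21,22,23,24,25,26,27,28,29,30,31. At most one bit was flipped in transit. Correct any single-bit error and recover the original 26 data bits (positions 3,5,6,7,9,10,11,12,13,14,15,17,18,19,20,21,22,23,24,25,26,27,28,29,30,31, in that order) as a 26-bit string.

s1: b1⊕b3⊕b5⊕b7⊕b9⊕b11⊕b13⊕b15⊕b17⊕b19⊕b21⊕b23⊕b25⊕b27⊕b29⊕b31 = 1⊕0⊕1⊕0⊕0⊕0⊕1⊕0⊕0⊕1⊕0⊕1⊕1⊕1⊕0⊕0 = 1
s2: b2⊕b3⊕b6⊕b7⊕b10⊕b11⊕b14⊕b15⊕b18⊕b19⊕b22⊕b23⊕b26⊕b27⊕b30⊕b31 = 1⊕0⊕0⊕0⊕1⊕0⊕0⊕0⊕0⊕1⊕0⊕1⊕0⊕1⊕0⊕0 = 1
s4: b4⊕b5⊕b6⊕b7⊕b12⊕b13⊕b14⊕b15⊕b20⊕b21⊕b22⊕b23⊕b28⊕b29⊕b30⊕b31 = 1⊕1⊕0⊕0⊕0⊕1⊕0⊕0⊕0⊕0⊕0⊕1⊕1⊕0⊕0⊕0 = 1
s8: b8⊕b9⊕b10⊕b11⊕b12⊕b13⊕b14⊕b15⊕b24⊕b25⊕b26⊕b27⊕b28⊕b29⊕b30⊕b31 = 0⊕0⊕1⊕0⊕0⊕1⊕0⊕0⊕0⊕1⊕0⊕1⊕1⊕0⊕0⊕0 = 1
s16: b16⊕b17⊕b18⊕b19⊕b20⊕b21⊕b22⊕b23⊕b24⊕b25⊕b26⊕b27⊕b28⊕b29⊕b30⊕b31 = 1⊕0⊕0⊕1⊕0⊕0⊕0⊕1⊕0⊕1⊕0⊕1⊕1⊕0⊕0⊕0 = 0
Syndrome (s16...s1) = 01111 → position 15.
Flip bit 15: corrected codeword = 1101100001001011001000101011000
Data bits at positions 3,5,6,7,9,10,11,12,13,14,15,17,18,19,20,21,22,23,24,25,26,27,28,29,30,31: 01000100101001000101011000

01000100101001000101011000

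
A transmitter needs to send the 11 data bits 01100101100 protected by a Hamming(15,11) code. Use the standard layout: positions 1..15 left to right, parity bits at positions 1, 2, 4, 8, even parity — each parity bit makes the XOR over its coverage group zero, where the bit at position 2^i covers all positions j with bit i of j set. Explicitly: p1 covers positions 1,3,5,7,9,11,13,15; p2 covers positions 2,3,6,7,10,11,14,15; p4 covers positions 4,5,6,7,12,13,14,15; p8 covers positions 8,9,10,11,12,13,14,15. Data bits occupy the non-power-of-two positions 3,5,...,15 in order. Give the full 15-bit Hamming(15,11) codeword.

Place data bits at non-power-of-two positions: b3=0, b5=1, b6=1, b7=0, b9=0, b10=1, b11=0, b12=1, b13=1, b14=0, b15=0.
p1 = XOR of data positions {3,5,7,9,11,13,15} = 0⊕1⊕0⊕0⊕0⊕1⊕0 = 0
p2 = XOR of data positions {3,6,7,10,11,14,15} = 0⊕1⊕0⊕1⊕0⊕0⊕0 = 0
p4 = XOR of data positions {5,6,7,12,13,14,15} = 1⊕1⊕0⊕1⊕1⊕0⊕0 = 0
p8 = XOR of data positions {9,10,11,12,13,14,15} = 0⊕1⊕0⊕1⊕1⊕0⊕0 = 1
Codeword b1..b15 = 000011010101100

000011010101100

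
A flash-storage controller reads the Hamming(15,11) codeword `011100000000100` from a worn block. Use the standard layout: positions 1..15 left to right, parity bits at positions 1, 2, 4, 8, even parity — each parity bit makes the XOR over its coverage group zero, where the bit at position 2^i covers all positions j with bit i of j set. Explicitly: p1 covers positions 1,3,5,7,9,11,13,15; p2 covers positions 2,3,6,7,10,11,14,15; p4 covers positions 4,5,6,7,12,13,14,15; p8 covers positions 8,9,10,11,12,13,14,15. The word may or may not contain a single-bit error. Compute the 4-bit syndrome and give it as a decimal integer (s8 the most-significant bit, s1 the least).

8

s1: b1⊕b3⊕b5⊕b7⊕b9⊕b11⊕b13⊕b15 = 0⊕1⊕0⊕0⊕0⊕0⊕1⊕0 = 0
s2: b2⊕b3⊕b6⊕b7⊕b10⊕b11⊕b14⊕b15 = 1⊕1⊕0⊕0⊕0⊕0⊕0⊕0 = 0
s4: b4⊕b5⊕b6⊕b7⊕b12⊕b13⊕b14⊕b15 = 1⊕0⊕0⊕0⊕0⊕1⊕0⊕0 = 0
s8: b8⊕b9⊕b10⊕b11⊕b12⊕b13⊕b14⊕b15 = 0⊕0⊕0⊕0⊕0⊕1⊕0⊕0 = 1
Syndrome (s8...s1) = 1000 → position 8.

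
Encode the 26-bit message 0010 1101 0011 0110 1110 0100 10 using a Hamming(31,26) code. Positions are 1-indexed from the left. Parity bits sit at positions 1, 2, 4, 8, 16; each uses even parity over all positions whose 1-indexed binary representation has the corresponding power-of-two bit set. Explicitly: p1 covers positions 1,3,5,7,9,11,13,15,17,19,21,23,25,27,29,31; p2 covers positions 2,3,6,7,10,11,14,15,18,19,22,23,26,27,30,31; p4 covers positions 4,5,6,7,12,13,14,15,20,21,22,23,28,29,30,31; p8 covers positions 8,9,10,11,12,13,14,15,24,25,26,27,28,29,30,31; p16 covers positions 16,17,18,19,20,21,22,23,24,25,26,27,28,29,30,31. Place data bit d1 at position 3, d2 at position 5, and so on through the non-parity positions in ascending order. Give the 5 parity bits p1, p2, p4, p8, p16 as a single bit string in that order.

Place data bits at non-power-of-two positions: b3=0, b5=0, b6=1, b7=0, b9=1, b10=1, b11=0, b12=1, b13=0, b14=0, b15=1, b17=1, b18=0, b19=1, b20=1, b21=0, b22=1, b23=1, b24=1, b25=0, b26=0, b27=1, b28=0, b29=0, b30=1, b31=0.
p1 = XOR of data positions {3,5,7,9,11,13,15,17,19,21,23,25,27,29,31} = 0⊕0⊕0⊕1⊕0⊕0⊕1⊕1⊕1⊕0⊕1⊕0⊕1⊕0⊕0 = 0
p2 = XOR of data positions {3,6,7,10,11,14,15,18,19,22,23,26,27,30,31} = 0⊕1⊕0⊕1⊕0⊕0⊕1⊕0⊕1⊕1⊕1⊕0⊕1⊕1⊕0 = 0
p4 = XOR of data positions {5,6,7,12,13,14,15,20,21,22,23,28,29,30,31} = 0⊕1⊕0⊕1⊕0⊕0⊕1⊕1⊕0⊕1⊕1⊕0⊕0⊕1⊕0 = 1
p8 = XOR of data positions {9,10,11,12,13,14,15,24,25,26,27,28,29,30,31} = 1⊕1⊕0⊕1⊕0⊕0⊕1⊕1⊕0⊕0⊕1⊕0⊕0⊕1⊕0 = 1
p16 = XOR of data positions {17,18,19,20,21,22,23,24,25,26,27,28,29,30,31} = 1⊕0⊕1⊕1⊕0⊕1⊕1⊕1⊕0⊕0⊕1⊕0⊕0⊕1⊕0 = 0
Parity bits p1,p2,p4,p8,p16 = 00110

00110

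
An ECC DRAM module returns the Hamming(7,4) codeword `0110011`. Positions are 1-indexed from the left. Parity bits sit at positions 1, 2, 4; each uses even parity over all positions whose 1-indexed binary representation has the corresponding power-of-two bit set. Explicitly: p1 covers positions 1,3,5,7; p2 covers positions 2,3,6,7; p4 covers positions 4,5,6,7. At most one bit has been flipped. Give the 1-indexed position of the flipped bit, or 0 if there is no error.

s1: b1⊕b3⊕b5⊕b7 = 0⊕1⊕0⊕1 = 0
s2: b2⊕b3⊕b6⊕b7 = 1⊕1⊕1⊕1 = 0
s4: b4⊕b5⊕b6⊕b7 = 0⊕0⊕1⊕1 = 0
Syndrome (s4...s1) = 000 → position 0 (no error).

0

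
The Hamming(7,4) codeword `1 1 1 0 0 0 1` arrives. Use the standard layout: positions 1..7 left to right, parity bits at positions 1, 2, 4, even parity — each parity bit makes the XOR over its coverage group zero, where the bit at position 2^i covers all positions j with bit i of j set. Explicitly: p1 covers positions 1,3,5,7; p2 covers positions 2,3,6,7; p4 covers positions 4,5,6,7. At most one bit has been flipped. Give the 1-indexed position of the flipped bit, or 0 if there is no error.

s1: b1⊕b3⊕b5⊕b7 = 1⊕1⊕0⊕1 = 1
s2: b2⊕b3⊕b6⊕b7 = 1⊕1⊕0⊕1 = 1
s4: b4⊕b5⊕b6⊕b7 = 0⊕0⊕0⊕1 = 1
Syndrome (s4...s1) = 111 → position 7.

7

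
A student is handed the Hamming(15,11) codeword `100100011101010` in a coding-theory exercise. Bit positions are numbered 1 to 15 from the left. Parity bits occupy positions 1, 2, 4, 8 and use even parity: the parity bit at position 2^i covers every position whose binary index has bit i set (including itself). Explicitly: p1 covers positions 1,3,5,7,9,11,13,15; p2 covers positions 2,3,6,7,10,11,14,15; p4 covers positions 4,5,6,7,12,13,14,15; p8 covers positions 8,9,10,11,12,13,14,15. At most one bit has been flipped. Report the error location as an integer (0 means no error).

s1: b1⊕b3⊕b5⊕b7⊕b9⊕b11⊕b13⊕b15 = 1⊕0⊕0⊕0⊕1⊕0⊕0⊕0 = 0
s2: b2⊕b3⊕b6⊕b7⊕b10⊕b11⊕b14⊕b15 = 0⊕0⊕0⊕0⊕1⊕0⊕1⊕0 = 0
s4: b4⊕b5⊕b6⊕b7⊕b12⊕b13⊕b14⊕b15 = 1⊕0⊕0⊕0⊕1⊕0⊕1⊕0 = 1
s8: b8⊕b9⊕b10⊕b11⊕b12⊕b13⊕b14⊕b15 = 1⊕1⊕1⊕0⊕1⊕0⊕1⊕0 = 1
Syndrome (s8...s1) = 1100 → position 12.

12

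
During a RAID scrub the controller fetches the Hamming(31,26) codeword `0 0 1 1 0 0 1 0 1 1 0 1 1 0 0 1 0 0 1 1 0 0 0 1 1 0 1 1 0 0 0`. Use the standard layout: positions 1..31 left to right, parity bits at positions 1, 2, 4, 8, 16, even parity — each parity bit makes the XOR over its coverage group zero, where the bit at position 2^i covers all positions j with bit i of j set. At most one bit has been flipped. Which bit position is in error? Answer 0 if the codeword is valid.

s1: b1⊕b3⊕b5⊕b7⊕b9⊕b11⊕b13⊕b15⊕b17⊕b19⊕b21⊕b23⊕b25⊕b27⊕b29⊕b31 = 0⊕1⊕0⊕1⊕1⊕0⊕1⊕0⊕0⊕1⊕0⊕0⊕1⊕1⊕0⊕0 = 1
s2: b2⊕b3⊕b6⊕b7⊕b10⊕b11⊕b14⊕b15⊕b18⊕b19⊕b22⊕b23⊕b26⊕b27⊕b30⊕b31 = 0⊕1⊕0⊕1⊕1⊕0⊕0⊕0⊕0⊕1⊕0⊕0⊕0⊕1⊕0⊕0 = 1
s4: b4⊕b5⊕b6⊕b7⊕b12⊕b13⊕b14⊕b15⊕b20⊕b21⊕b22⊕b23⊕b28⊕b29⊕b30⊕b31 = 1⊕0⊕0⊕1⊕1⊕1⊕0⊕0⊕1⊕0⊕0⊕0⊕1⊕0⊕0⊕0 = 0
s8: b8⊕b9⊕b10⊕b11⊕b12⊕b13⊕b14⊕b15⊕b24⊕b25⊕b26⊕b27⊕b28⊕b29⊕b30⊕b31 = 0⊕1⊕1⊕0⊕1⊕1⊕0⊕0⊕1⊕1⊕0⊕1⊕1⊕0⊕0⊕0 = 0
s16: b16⊕b17⊕b18⊕b19⊕b20⊕b21⊕b22⊕b23⊕b24⊕b25⊕b26⊕b27⊕b28⊕b29⊕b30⊕b31 = 1⊕0⊕0⊕1⊕1⊕0⊕0⊕0⊕1⊕1⊕0⊕1⊕1⊕0⊕0⊕0 = 1
Syndrome (s16...s1) = 10011 → position 19.

19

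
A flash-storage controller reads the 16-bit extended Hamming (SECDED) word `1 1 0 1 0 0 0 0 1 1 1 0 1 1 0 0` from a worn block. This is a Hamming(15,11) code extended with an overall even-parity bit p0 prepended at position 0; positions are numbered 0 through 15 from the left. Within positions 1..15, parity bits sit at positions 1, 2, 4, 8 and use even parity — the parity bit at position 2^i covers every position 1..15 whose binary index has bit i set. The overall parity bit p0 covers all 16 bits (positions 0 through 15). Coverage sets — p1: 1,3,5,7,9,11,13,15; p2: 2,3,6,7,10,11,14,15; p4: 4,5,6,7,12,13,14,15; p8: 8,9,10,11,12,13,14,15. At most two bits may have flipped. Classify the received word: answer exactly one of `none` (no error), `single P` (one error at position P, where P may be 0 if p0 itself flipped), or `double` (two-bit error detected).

double

s1: b1⊕b3⊕b5⊕b7⊕b9⊕b11⊕b13⊕b15 = 1⊕1⊕0⊕0⊕1⊕0⊕1⊕0 = 0
s2: b2⊕b3⊕b6⊕b7⊕b10⊕b11⊕b14⊕b15 = 0⊕1⊕0⊕0⊕1⊕0⊕0⊕0 = 0
s4: b4⊕b5⊕b6⊕b7⊕b12⊕b13⊕b14⊕b15 = 0⊕0⊕0⊕0⊕1⊕1⊕0⊕0 = 0
s8: b8⊕b9⊕b10⊕b11⊕b12⊕b13⊕b14⊕b15 = 1⊕1⊕1⊕0⊕1⊕1⊕0⊕0 = 1
Syndrome (s8...s1) = 1000 → position 8.
Overall parity (XOR of all 16 bits, including p0): 1⊕1⊕0⊕1⊕0⊕0⊕0⊕0⊕1⊕1⊕1⊕0⊕1⊕1⊕0⊕0 = 0
Overall=0, syndrome position=8 → double-bit error detected (uncorrectable).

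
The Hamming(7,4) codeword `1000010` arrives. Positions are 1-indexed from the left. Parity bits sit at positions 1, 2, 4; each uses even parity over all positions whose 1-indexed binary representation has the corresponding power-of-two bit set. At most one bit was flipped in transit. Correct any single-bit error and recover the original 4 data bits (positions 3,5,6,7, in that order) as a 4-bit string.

0011

s1: b1⊕b3⊕b5⊕b7 = 1⊕0⊕0⊕0 = 1
s2: b2⊕b3⊕b6⊕b7 = 0⊕0⊕1⊕0 = 1
s4: b4⊕b5⊕b6⊕b7 = 0⊕0⊕1⊕0 = 1
Syndrome (s4...s1) = 111 → position 7.
Flip bit 7: corrected codeword = 1000011
Data bits at positions 3,5,6,7: 0011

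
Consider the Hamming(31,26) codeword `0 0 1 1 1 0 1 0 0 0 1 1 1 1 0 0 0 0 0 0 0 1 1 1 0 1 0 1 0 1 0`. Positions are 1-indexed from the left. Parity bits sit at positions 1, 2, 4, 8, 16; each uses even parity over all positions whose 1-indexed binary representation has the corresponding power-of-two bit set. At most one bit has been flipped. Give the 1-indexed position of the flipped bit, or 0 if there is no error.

0

s1: b1⊕b3⊕b5⊕b7⊕b9⊕b11⊕b13⊕b15⊕b17⊕b19⊕b21⊕b23⊕b25⊕b27⊕b29⊕b31 = 0⊕1⊕1⊕1⊕0⊕1⊕1⊕0⊕0⊕0⊕0⊕1⊕0⊕0⊕0⊕0 = 0
s2: b2⊕b3⊕b6⊕b7⊕b10⊕b11⊕b14⊕b15⊕b18⊕b19⊕b22⊕b23⊕b26⊕b27⊕b30⊕b31 = 0⊕1⊕0⊕1⊕0⊕1⊕1⊕0⊕0⊕0⊕1⊕1⊕1⊕0⊕1⊕0 = 0
s4: b4⊕b5⊕b6⊕b7⊕b12⊕b13⊕b14⊕b15⊕b20⊕b21⊕b22⊕b23⊕b28⊕b29⊕b30⊕b31 = 1⊕1⊕0⊕1⊕1⊕1⊕1⊕0⊕0⊕0⊕1⊕1⊕1⊕0⊕1⊕0 = 0
s8: b8⊕b9⊕b10⊕b11⊕b12⊕b13⊕b14⊕b15⊕b24⊕b25⊕b26⊕b27⊕b28⊕b29⊕b30⊕b31 = 0⊕0⊕0⊕1⊕1⊕1⊕1⊕0⊕1⊕0⊕1⊕0⊕1⊕0⊕1⊕0 = 0
s16: b16⊕b17⊕b18⊕b19⊕b20⊕b21⊕b22⊕b23⊕b24⊕b25⊕b26⊕b27⊕b28⊕b29⊕b30⊕b31 = 0⊕0⊕0⊕0⊕0⊕0⊕1⊕1⊕1⊕0⊕1⊕0⊕1⊕0⊕1⊕0 = 0
Syndrome (s16...s1) = 00000 → position 0 (no error).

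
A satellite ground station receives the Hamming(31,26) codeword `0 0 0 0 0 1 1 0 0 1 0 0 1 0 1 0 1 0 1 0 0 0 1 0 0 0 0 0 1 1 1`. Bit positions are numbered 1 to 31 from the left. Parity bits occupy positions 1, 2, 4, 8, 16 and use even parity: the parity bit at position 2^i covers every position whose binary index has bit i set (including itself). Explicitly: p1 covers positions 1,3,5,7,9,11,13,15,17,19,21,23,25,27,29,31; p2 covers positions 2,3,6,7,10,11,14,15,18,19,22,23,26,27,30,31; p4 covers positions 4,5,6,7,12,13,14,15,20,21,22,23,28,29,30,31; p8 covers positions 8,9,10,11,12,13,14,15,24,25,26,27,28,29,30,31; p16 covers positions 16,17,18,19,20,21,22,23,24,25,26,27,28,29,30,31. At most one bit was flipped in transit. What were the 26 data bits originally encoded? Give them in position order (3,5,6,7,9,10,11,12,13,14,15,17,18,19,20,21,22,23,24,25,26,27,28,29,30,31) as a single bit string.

00110100101101000100000111

s1: b1⊕b3⊕b5⊕b7⊕b9⊕b11⊕b13⊕b15⊕b17⊕b19⊕b21⊕b23⊕b25⊕b27⊕b29⊕b31 = 0⊕0⊕0⊕1⊕0⊕0⊕1⊕1⊕1⊕1⊕0⊕1⊕0⊕0⊕1⊕1 = 0
s2: b2⊕b3⊕b6⊕b7⊕b10⊕b11⊕b14⊕b15⊕b18⊕b19⊕b22⊕b23⊕b26⊕b27⊕b30⊕b31 = 0⊕0⊕1⊕1⊕1⊕0⊕0⊕1⊕0⊕1⊕0⊕1⊕0⊕0⊕1⊕1 = 0
s4: b4⊕b5⊕b6⊕b7⊕b12⊕b13⊕b14⊕b15⊕b20⊕b21⊕b22⊕b23⊕b28⊕b29⊕b30⊕b31 = 0⊕0⊕1⊕1⊕0⊕1⊕0⊕1⊕0⊕0⊕0⊕1⊕0⊕1⊕1⊕1 = 0
s8: b8⊕b9⊕b10⊕b11⊕b12⊕b13⊕b14⊕b15⊕b24⊕b25⊕b26⊕b27⊕b28⊕b29⊕b30⊕b31 = 0⊕0⊕1⊕0⊕0⊕1⊕0⊕1⊕0⊕0⊕0⊕0⊕0⊕1⊕1⊕1 = 0
s16: b16⊕b17⊕b18⊕b19⊕b20⊕b21⊕b22⊕b23⊕b24⊕b25⊕b26⊕b27⊕b28⊕b29⊕b30⊕b31 = 0⊕1⊕0⊕1⊕0⊕0⊕0⊕1⊕0⊕0⊕0⊕0⊕0⊕1⊕1⊕1 = 0
Syndrome (s16...s1) = 00000 → position 0 (no error).
No correction needed.
Data bits at positions 3,5,6,7,9,10,11,12,13,14,15,17,18,19,20,21,22,23,24,25,26,27,28,29,30,31: 00110100101101000100000111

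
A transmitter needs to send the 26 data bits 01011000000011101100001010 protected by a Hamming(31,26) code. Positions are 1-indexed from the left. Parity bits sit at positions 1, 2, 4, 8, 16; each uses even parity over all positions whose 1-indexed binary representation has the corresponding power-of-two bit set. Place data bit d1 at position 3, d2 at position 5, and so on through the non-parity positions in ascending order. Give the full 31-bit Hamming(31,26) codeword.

Place data bits at non-power-of-two positions: b3=0, b5=1, b6=0, b7=1, b9=1, b10=0, b11=0, b12=0, b13=0, b14=0, b15=0, b17=0, b18=1, b19=1, b20=1, b21=0, b22=1, b23=1, b24=0, b25=0, b26=0, b27=0, b28=1, b29=0, b30=1, b31=0.
p1 = XOR of data positions {3,5,7,9,11,13,15,17,19,21,23,25,27,29,31} = 0⊕1⊕1⊕1⊕0⊕0⊕0⊕0⊕1⊕0⊕1⊕0⊕0⊕0⊕0 = 1
p2 = XOR of data positions {3,6,7,10,11,14,15,18,19,22,23,26,27,30,31} = 0⊕0⊕1⊕0⊕0⊕0⊕0⊕1⊕1⊕1⊕1⊕0⊕0⊕1⊕0 = 0
p4 = XOR of data positions {5,6,7,12,13,14,15,20,21,22,23,28,29,30,31} = 1⊕0⊕1⊕0⊕0⊕0⊕0⊕1⊕0⊕1⊕1⊕1⊕0⊕1⊕0 = 1
p8 = XOR of data positions {9,10,11,12,13,14,15,24,25,26,27,28,29,30,31} = 1⊕0⊕0⊕0⊕0⊕0⊕0⊕0⊕0⊕0⊕0⊕1⊕0⊕1⊕0 = 1
p16 = XOR of data positions {17,18,19,20,21,22,23,24,25,26,27,28,29,30,31} = 0⊕1⊕1⊕1⊕0⊕1⊕1⊕0⊕0⊕0⊕0⊕1⊕0⊕1⊕0 = 1
Codeword b1..b31 = 1001101110000001011101100001010

1001101110000001011101100001010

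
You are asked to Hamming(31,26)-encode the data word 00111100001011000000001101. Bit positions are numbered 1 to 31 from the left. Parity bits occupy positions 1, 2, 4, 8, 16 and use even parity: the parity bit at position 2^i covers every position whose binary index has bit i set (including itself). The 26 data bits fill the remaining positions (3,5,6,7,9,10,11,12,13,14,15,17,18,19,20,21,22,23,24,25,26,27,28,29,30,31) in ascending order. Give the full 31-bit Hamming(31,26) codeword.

Place data bits at non-power-of-two positions: b3=0, b5=0, b6=1, b7=1, b9=1, b10=1, b11=0, b12=0, b13=0, b14=0, b15=1, b17=0, b18=1, b19=1, b20=0, b21=0, b22=0, b23=0, b24=0, b25=0, b26=0, b27=0, b28=1, b29=1, b30=0, b31=1.
p1 = XOR of data positions {3,5,7,9,11,13,15,17,19,21,23,25,27,29,31} = 0⊕0⊕1⊕1⊕0⊕0⊕1⊕0⊕1⊕0⊕0⊕0⊕0⊕1⊕1 = 0
p2 = XOR of data positions {3,6,7,10,11,14,15,18,19,22,23,26,27,30,31} = 0⊕1⊕1⊕1⊕0⊕0⊕1⊕1⊕1⊕0⊕0⊕0⊕0⊕0⊕1 = 1
p4 = XOR of data positions {5,6,7,12,13,14,15,20,21,22,23,28,29,30,31} = 0⊕1⊕1⊕0⊕0⊕0⊕1⊕0⊕0⊕0⊕0⊕1⊕1⊕0⊕1 = 0
p8 = XOR of data positions {9,10,11,12,13,14,15,24,25,26,27,28,29,30,31} = 1⊕1⊕0⊕0⊕0⊕0⊕1⊕0⊕0⊕0⊕0⊕1⊕1⊕0⊕1 = 0
p16 = XOR of data positions {17,18,19,20,21,22,23,24,25,26,27,28,29,30,31} = 0⊕1⊕1⊕0⊕0⊕0⊕0⊕0⊕0⊕0⊕0⊕1⊕1⊕0⊕1 = 1
Codeword b1..b31 = 0100011011000011011000000001101

0100011011000011011000000001101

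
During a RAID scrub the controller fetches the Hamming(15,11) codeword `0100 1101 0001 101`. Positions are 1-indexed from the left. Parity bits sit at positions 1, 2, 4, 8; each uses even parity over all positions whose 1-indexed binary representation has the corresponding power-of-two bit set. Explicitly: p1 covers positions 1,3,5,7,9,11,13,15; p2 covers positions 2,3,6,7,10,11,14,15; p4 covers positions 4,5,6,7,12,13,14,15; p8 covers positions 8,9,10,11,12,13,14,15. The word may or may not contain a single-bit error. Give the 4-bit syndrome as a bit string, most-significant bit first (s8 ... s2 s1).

0111

s1: b1⊕b3⊕b5⊕b7⊕b9⊕b11⊕b13⊕b15 = 0⊕0⊕1⊕0⊕0⊕0⊕1⊕1 = 1
s2: b2⊕b3⊕b6⊕b7⊕b10⊕b11⊕b14⊕b15 = 1⊕0⊕1⊕0⊕0⊕0⊕0⊕1 = 1
s4: b4⊕b5⊕b6⊕b7⊕b12⊕b13⊕b14⊕b15 = 0⊕1⊕1⊕0⊕1⊕1⊕0⊕1 = 1
s8: b8⊕b9⊕b10⊕b11⊕b12⊕b13⊕b14⊕b15 = 1⊕0⊕0⊕0⊕1⊕1⊕0⊕1 = 0
Syndrome (s8...s1) = 0111 → position 7.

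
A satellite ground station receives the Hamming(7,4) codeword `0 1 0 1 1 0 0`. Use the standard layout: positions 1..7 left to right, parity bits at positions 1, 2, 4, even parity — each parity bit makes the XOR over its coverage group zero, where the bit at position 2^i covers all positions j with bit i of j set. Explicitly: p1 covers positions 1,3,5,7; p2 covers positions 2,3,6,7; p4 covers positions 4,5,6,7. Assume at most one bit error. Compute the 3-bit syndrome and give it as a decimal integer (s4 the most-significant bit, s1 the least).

3

s1: b1⊕b3⊕b5⊕b7 = 0⊕0⊕1⊕0 = 1
s2: b2⊕b3⊕b6⊕b7 = 1⊕0⊕0⊕0 = 1
s4: b4⊕b5⊕b6⊕b7 = 1⊕1⊕0⊕0 = 0
Syndrome (s4...s1) = 011 → position 3.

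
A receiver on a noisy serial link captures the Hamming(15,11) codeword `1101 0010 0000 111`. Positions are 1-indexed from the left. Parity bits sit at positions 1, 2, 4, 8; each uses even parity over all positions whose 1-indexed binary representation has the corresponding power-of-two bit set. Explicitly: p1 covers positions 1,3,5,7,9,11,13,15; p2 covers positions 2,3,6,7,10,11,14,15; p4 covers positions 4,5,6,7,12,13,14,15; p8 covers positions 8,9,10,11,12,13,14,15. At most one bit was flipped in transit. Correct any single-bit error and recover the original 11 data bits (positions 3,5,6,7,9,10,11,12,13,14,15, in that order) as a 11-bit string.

s1: b1⊕b3⊕b5⊕b7⊕b9⊕b11⊕b13⊕b15 = 1⊕0⊕0⊕1⊕0⊕0⊕1⊕1 = 0
s2: b2⊕b3⊕b6⊕b7⊕b10⊕b11⊕b14⊕b15 = 1⊕0⊕0⊕1⊕0⊕0⊕1⊕1 = 0
s4: b4⊕b5⊕b6⊕b7⊕b12⊕b13⊕b14⊕b15 = 1⊕0⊕0⊕1⊕0⊕1⊕1⊕1 = 1
s8: b8⊕b9⊕b10⊕b11⊕b12⊕b13⊕b14⊕b15 = 0⊕0⊕0⊕0⊕0⊕1⊕1⊕1 = 1
Syndrome (s8...s1) = 1100 → position 12.
Flip bit 12: corrected codeword = 110100100001111
Data bits at positions 3,5,6,7,9,10,11,12,13,14,15: 00010001111

00010001111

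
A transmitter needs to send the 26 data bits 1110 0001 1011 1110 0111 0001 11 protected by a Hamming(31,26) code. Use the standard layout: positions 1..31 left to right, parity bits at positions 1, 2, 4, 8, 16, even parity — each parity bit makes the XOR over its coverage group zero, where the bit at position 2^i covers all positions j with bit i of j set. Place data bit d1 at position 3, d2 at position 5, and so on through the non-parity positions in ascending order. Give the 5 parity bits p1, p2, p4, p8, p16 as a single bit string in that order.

00000

Place data bits at non-power-of-two positions: b3=1, b5=1, b6=1, b7=0, b9=0, b10=0, b11=0, b12=1, b13=1, b14=0, b15=1, b17=1, b18=1, b19=1, b20=1, b21=0, b22=0, b23=1, b24=1, b25=1, b26=0, b27=0, b28=0, b29=1, b30=1, b31=1.
p1 = XOR of data positions {3,5,7,9,11,13,15,17,19,21,23,25,27,29,31} = 1⊕1⊕0⊕0⊕0⊕1⊕1⊕1⊕1⊕0⊕1⊕1⊕0⊕1⊕1 = 0
p2 = XOR of data positions {3,6,7,10,11,14,15,18,19,22,23,26,27,30,31} = 1⊕1⊕0⊕0⊕0⊕0⊕1⊕1⊕1⊕0⊕1⊕0⊕0⊕1⊕1 = 0
p4 = XOR of data positions {5,6,7,12,13,14,15,20,21,22,23,28,29,30,31} = 1⊕1⊕0⊕1⊕1⊕0⊕1⊕1⊕0⊕0⊕1⊕0⊕1⊕1⊕1 = 0
p8 = XOR of data positions {9,10,11,12,13,14,15,24,25,26,27,28,29,30,31} = 0⊕0⊕0⊕1⊕1⊕0⊕1⊕1⊕1⊕0⊕0⊕0⊕1⊕1⊕1 = 0
p16 = XOR of data positions {17,18,19,20,21,22,23,24,25,26,27,28,29,30,31} = 1⊕1⊕1⊕1⊕0⊕0⊕1⊕1⊕1⊕0⊕0⊕0⊕1⊕1⊕1 = 0
Parity bits p1,p2,p4,p8,p16 = 00000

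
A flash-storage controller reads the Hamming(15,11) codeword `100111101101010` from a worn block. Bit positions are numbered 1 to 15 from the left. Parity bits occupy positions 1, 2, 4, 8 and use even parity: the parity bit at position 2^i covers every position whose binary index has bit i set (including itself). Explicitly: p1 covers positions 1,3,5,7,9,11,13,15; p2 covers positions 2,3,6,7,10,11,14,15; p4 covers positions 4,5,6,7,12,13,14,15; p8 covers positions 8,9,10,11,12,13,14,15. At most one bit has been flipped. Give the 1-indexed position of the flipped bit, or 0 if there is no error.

0

s1: b1⊕b3⊕b5⊕b7⊕b9⊕b11⊕b13⊕b15 = 1⊕0⊕1⊕1⊕1⊕0⊕0⊕0 = 0
s2: b2⊕b3⊕b6⊕b7⊕b10⊕b11⊕b14⊕b15 = 0⊕0⊕1⊕1⊕1⊕0⊕1⊕0 = 0
s4: b4⊕b5⊕b6⊕b7⊕b12⊕b13⊕b14⊕b15 = 1⊕1⊕1⊕1⊕1⊕0⊕1⊕0 = 0
s8: b8⊕b9⊕b10⊕b11⊕b12⊕b13⊕b14⊕b15 = 0⊕1⊕1⊕0⊕1⊕0⊕1⊕0 = 0
Syndrome (s8...s1) = 0000 → position 0 (no error).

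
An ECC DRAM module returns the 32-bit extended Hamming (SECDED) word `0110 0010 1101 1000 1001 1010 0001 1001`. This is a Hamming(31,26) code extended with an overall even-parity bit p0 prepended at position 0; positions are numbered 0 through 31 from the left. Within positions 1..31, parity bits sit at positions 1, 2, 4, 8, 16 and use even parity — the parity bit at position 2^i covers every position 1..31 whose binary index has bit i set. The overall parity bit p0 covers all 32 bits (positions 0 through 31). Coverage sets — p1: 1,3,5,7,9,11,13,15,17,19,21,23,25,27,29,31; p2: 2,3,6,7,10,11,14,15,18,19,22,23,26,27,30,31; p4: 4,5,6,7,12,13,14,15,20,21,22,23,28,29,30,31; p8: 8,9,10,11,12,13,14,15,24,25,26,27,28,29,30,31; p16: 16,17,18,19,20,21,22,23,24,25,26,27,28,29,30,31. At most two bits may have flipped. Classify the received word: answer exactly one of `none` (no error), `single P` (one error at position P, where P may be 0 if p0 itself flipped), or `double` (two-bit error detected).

double

s1: b1⊕b3⊕b5⊕b7⊕b9⊕b11⊕b13⊕b15⊕b17⊕b19⊕b21⊕b23⊕b25⊕b27⊕b29⊕b31 = 1⊕0⊕0⊕0⊕1⊕1⊕0⊕0⊕0⊕1⊕0⊕0⊕0⊕1⊕0⊕1 = 0
s2: b2⊕b3⊕b6⊕b7⊕b10⊕b11⊕b14⊕b15⊕b18⊕b19⊕b22⊕b23⊕b26⊕b27⊕b30⊕b31 = 1⊕0⊕1⊕0⊕0⊕1⊕0⊕0⊕0⊕1⊕1⊕0⊕0⊕1⊕0⊕1 = 1
s4: b4⊕b5⊕b6⊕b7⊕b12⊕b13⊕b14⊕b15⊕b20⊕b21⊕b22⊕b23⊕b28⊕b29⊕b30⊕b31 = 0⊕0⊕1⊕0⊕1⊕0⊕0⊕0⊕1⊕0⊕1⊕0⊕1⊕0⊕0⊕1 = 0
s8: b8⊕b9⊕b10⊕b11⊕b12⊕b13⊕b14⊕b15⊕b24⊕b25⊕b26⊕b27⊕b28⊕b29⊕b30⊕b31 = 1⊕1⊕0⊕1⊕1⊕0⊕0⊕0⊕0⊕0⊕0⊕1⊕1⊕0⊕0⊕1 = 1
s16: b16⊕b17⊕b18⊕b19⊕b20⊕b21⊕b22⊕b23⊕b24⊕b25⊕b26⊕b27⊕b28⊕b29⊕b30⊕b31 = 1⊕0⊕0⊕1⊕1⊕0⊕1⊕0⊕0⊕0⊕0⊕1⊕1⊕0⊕0⊕1 = 1
Syndrome (s16...s1) = 11010 → position 26.
Overall parity (XOR of all 32 bits, including p0): 0⊕1⊕1⊕0⊕0⊕0⊕1⊕0⊕1⊕1⊕0⊕1⊕1⊕0⊕0⊕0⊕1⊕0⊕0⊕1⊕1⊕0⊕1⊕0⊕0⊕0⊕0⊕1⊕1⊕0⊕0⊕1 = 0
Overall=0, syndrome position=26 → double-bit error detected (uncorrectable).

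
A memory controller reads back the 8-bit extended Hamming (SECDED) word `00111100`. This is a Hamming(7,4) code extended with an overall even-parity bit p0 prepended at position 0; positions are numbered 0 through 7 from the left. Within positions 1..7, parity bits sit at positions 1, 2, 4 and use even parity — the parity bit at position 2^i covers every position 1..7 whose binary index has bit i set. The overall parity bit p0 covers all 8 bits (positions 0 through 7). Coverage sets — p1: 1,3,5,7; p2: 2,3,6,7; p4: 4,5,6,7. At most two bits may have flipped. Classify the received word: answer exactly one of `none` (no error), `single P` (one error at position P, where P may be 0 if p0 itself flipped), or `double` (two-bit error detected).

none

s1: b1⊕b3⊕b5⊕b7 = 0⊕1⊕1⊕0 = 0
s2: b2⊕b3⊕b6⊕b7 = 1⊕1⊕0⊕0 = 0
s4: b4⊕b5⊕b6⊕b7 = 1⊕1⊕0⊕0 = 0
Syndrome (s4...s1) = 000 → position 0 (no error).
Overall parity (XOR of all 8 bits, including p0): 0⊕0⊕1⊕1⊕1⊕1⊕0⊕0 = 0
Overall=0, syndrome position=0 → no error.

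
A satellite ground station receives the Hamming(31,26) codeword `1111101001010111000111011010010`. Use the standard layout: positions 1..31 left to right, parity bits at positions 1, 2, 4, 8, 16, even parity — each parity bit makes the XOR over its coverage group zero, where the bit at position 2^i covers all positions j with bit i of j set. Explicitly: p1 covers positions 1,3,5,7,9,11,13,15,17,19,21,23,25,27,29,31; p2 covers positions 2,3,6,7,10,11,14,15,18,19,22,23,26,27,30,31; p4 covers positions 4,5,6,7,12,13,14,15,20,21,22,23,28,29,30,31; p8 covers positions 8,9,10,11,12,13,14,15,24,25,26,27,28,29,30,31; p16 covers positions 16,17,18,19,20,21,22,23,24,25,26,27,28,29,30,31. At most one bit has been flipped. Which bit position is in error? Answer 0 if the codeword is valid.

2

s1: b1⊕b3⊕b5⊕b7⊕b9⊕b11⊕b13⊕b15⊕b17⊕b19⊕b21⊕b23⊕b25⊕b27⊕b29⊕b31 = 1⊕1⊕1⊕1⊕0⊕0⊕0⊕1⊕0⊕0⊕1⊕0⊕1⊕1⊕0⊕0 = 0
s2: b2⊕b3⊕b6⊕b7⊕b10⊕b11⊕b14⊕b15⊕b18⊕b19⊕b22⊕b23⊕b26⊕b27⊕b30⊕b31 = 1⊕1⊕0⊕1⊕1⊕0⊕1⊕1⊕0⊕0⊕1⊕0⊕0⊕1⊕1⊕0 = 1
s4: b4⊕b5⊕b6⊕b7⊕b12⊕b13⊕b14⊕b15⊕b20⊕b21⊕b22⊕b23⊕b28⊕b29⊕b30⊕b31 = 1⊕1⊕0⊕1⊕1⊕0⊕1⊕1⊕1⊕1⊕1⊕0⊕0⊕0⊕1⊕0 = 0
s8: b8⊕b9⊕b10⊕b11⊕b12⊕b13⊕b14⊕b15⊕b24⊕b25⊕b26⊕b27⊕b28⊕b29⊕b30⊕b31 = 0⊕0⊕1⊕0⊕1⊕0⊕1⊕1⊕1⊕1⊕0⊕1⊕0⊕0⊕1⊕0 = 0
s16: b16⊕b17⊕b18⊕b19⊕b20⊕b21⊕b22⊕b23⊕b24⊕b25⊕b26⊕b27⊕b28⊕b29⊕b30⊕b31 = 1⊕0⊕0⊕0⊕1⊕1⊕1⊕0⊕1⊕1⊕0⊕1⊕0⊕0⊕1⊕0 = 0
Syndrome (s16...s1) = 00010 → position 2.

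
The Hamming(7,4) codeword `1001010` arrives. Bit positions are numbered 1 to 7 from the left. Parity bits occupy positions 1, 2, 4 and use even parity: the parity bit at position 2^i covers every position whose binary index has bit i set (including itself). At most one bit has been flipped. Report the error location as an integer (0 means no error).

s1: b1⊕b3⊕b5⊕b7 = 1⊕0⊕0⊕0 = 1
s2: b2⊕b3⊕b6⊕b7 = 0⊕0⊕1⊕0 = 1
s4: b4⊕b5⊕b6⊕b7 = 1⊕0⊕1⊕0 = 0
Syndrome (s4...s1) = 011 → position 3.

3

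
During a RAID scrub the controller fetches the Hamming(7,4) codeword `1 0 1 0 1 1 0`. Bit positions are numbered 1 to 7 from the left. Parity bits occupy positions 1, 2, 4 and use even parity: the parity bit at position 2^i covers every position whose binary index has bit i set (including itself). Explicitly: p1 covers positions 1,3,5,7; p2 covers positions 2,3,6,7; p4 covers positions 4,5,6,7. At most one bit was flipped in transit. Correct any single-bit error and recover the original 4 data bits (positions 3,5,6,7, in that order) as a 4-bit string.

s1: b1⊕b3⊕b5⊕b7 = 1⊕1⊕1⊕0 = 1
s2: b2⊕b3⊕b6⊕b7 = 0⊕1⊕1⊕0 = 0
s4: b4⊕b5⊕b6⊕b7 = 0⊕1⊕1⊕0 = 0
Syndrome (s4...s1) = 001 → position 1.
Flip bit 1: corrected codeword = 0010110
Data bits at positions 3,5,6,7: 1110

1110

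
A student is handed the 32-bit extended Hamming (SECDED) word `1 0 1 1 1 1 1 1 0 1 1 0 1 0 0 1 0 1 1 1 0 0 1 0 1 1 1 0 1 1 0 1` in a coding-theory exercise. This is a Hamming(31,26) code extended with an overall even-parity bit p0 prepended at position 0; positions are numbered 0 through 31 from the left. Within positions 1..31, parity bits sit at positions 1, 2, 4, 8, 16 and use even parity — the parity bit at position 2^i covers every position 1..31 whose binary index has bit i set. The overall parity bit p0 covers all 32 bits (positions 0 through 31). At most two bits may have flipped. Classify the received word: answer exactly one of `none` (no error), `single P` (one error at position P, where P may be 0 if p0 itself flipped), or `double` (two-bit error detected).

s1: b1⊕b3⊕b5⊕b7⊕b9⊕b11⊕b13⊕b15⊕b17⊕b19⊕b21⊕b23⊕b25⊕b27⊕b29⊕b31 = 0⊕1⊕1⊕1⊕1⊕0⊕0⊕1⊕1⊕1⊕0⊕0⊕1⊕0⊕1⊕1 = 0
s2: b2⊕b3⊕b6⊕b7⊕b10⊕b11⊕b14⊕b15⊕b18⊕b19⊕b22⊕b23⊕b26⊕b27⊕b30⊕b31 = 1⊕1⊕1⊕1⊕1⊕0⊕0⊕1⊕1⊕1⊕1⊕0⊕1⊕0⊕0⊕1 = 1
s4: b4⊕b5⊕b6⊕b7⊕b12⊕b13⊕b14⊕b15⊕b20⊕b21⊕b22⊕b23⊕b28⊕b29⊕b30⊕b31 = 1⊕1⊕1⊕1⊕1⊕0⊕0⊕1⊕0⊕0⊕1⊕0⊕1⊕1⊕0⊕1 = 0
s8: b8⊕b9⊕b10⊕b11⊕b12⊕b13⊕b14⊕b15⊕b24⊕b25⊕b26⊕b27⊕b28⊕b29⊕b30⊕b31 = 0⊕1⊕1⊕0⊕1⊕0⊕0⊕1⊕1⊕1⊕1⊕0⊕1⊕1⊕0⊕1 = 0
s16: b16⊕b17⊕b18⊕b19⊕b20⊕b21⊕b22⊕b23⊕b24⊕b25⊕b26⊕b27⊕b28⊕b29⊕b30⊕b31 = 0⊕1⊕1⊕1⊕0⊕0⊕1⊕0⊕1⊕1⊕1⊕0⊕1⊕1⊕0⊕1 = 0
Syndrome (s16...s1) = 00010 → position 2.
Overall parity (XOR of all 32 bits, including p0): 1⊕0⊕1⊕1⊕1⊕1⊕1⊕1⊕0⊕1⊕1⊕0⊕1⊕0⊕0⊕1⊕0⊕1⊕1⊕1⊕0⊕0⊕1⊕0⊕1⊕1⊕1⊕0⊕1⊕1⊕0⊕1 = 1
Overall=1, syndrome position=2 → single-bit error at position 2.

single 2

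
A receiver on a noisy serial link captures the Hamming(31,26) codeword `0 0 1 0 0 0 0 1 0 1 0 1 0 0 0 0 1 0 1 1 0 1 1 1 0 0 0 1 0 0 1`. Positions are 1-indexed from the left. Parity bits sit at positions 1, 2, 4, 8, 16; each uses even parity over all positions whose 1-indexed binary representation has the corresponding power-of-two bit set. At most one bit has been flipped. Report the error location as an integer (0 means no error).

1

s1: b1⊕b3⊕b5⊕b7⊕b9⊕b11⊕b13⊕b15⊕b17⊕b19⊕b21⊕b23⊕b25⊕b27⊕b29⊕b31 = 0⊕1⊕0⊕0⊕0⊕0⊕0⊕0⊕1⊕1⊕0⊕1⊕0⊕0⊕0⊕1 = 1
s2: b2⊕b3⊕b6⊕b7⊕b10⊕b11⊕b14⊕b15⊕b18⊕b19⊕b22⊕b23⊕b26⊕b27⊕b30⊕b31 = 0⊕1⊕0⊕0⊕1⊕0⊕0⊕0⊕0⊕1⊕1⊕1⊕0⊕0⊕0⊕1 = 0
s4: b4⊕b5⊕b6⊕b7⊕b12⊕b13⊕b14⊕b15⊕b20⊕b21⊕b22⊕b23⊕b28⊕b29⊕b30⊕b31 = 0⊕0⊕0⊕0⊕1⊕0⊕0⊕0⊕1⊕0⊕1⊕1⊕1⊕0⊕0⊕1 = 0
s8: b8⊕b9⊕b10⊕b11⊕b12⊕b13⊕b14⊕b15⊕b24⊕b25⊕b26⊕b27⊕b28⊕b29⊕b30⊕b31 = 1⊕0⊕1⊕0⊕1⊕0⊕0⊕0⊕1⊕0⊕0⊕0⊕1⊕0⊕0⊕1 = 0
s16: b16⊕b17⊕b18⊕b19⊕b20⊕b21⊕b22⊕b23⊕b24⊕b25⊕b26⊕b27⊕b28⊕b29⊕b30⊕b31 = 0⊕1⊕0⊕1⊕1⊕0⊕1⊕1⊕1⊕0⊕0⊕0⊕1⊕0⊕0⊕1 = 0
Syndrome (s16...s1) = 00001 → position 1.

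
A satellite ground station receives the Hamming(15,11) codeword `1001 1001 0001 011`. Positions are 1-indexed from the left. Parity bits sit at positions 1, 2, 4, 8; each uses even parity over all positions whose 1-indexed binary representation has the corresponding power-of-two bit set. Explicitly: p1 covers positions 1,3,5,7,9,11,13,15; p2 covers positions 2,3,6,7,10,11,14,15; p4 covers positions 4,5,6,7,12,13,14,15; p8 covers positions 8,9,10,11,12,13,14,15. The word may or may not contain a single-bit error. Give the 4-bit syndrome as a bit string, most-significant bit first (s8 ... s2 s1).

0101

s1: b1⊕b3⊕b5⊕b7⊕b9⊕b11⊕b13⊕b15 = 1⊕0⊕1⊕0⊕0⊕0⊕0⊕1 = 1
s2: b2⊕b3⊕b6⊕b7⊕b10⊕b11⊕b14⊕b15 = 0⊕0⊕0⊕0⊕0⊕0⊕1⊕1 = 0
s4: b4⊕b5⊕b6⊕b7⊕b12⊕b13⊕b14⊕b15 = 1⊕1⊕0⊕0⊕1⊕0⊕1⊕1 = 1
s8: b8⊕b9⊕b10⊕b11⊕b12⊕b13⊕b14⊕b15 = 1⊕0⊕0⊕0⊕1⊕0⊕1⊕1 = 0
Syndrome (s8...s1) = 0101 → position 5.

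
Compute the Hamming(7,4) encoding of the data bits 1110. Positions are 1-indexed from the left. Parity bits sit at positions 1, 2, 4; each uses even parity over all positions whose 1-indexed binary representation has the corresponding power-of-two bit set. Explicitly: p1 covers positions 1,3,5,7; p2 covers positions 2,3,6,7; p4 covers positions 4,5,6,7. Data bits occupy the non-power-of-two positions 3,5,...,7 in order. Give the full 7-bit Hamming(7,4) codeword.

Place data bits at non-power-of-two positions: b3=1, b5=1, b6=1, b7=0.
p1 = XOR of data positions {3,5,7} = 1⊕1⊕0 = 0
p2 = XOR of data positions {3,6,7} = 1⊕1⊕0 = 0
p4 = XOR of data positions {5,6,7} = 1⊕1⊕0 = 0
Codeword b1..b7 = 0010110

0010110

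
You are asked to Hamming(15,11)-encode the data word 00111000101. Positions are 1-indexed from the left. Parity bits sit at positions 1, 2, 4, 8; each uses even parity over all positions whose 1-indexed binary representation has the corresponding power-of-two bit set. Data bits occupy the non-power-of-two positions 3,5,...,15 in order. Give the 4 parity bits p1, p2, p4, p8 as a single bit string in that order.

0101

Place data bits at non-power-of-two positions: b3=0, b5=0, b6=1, b7=1, b9=1, b10=0, b11=0, b12=0, b13=1, b14=0, b15=1.
p1 = XOR of data positions {3,5,7,9,11,13,15} = 0⊕0⊕1⊕1⊕0⊕1⊕1 = 0
p2 = XOR of data positions {3,6,7,10,11,14,15} = 0⊕1⊕1⊕0⊕0⊕0⊕1 = 1
p4 = XOR of data positions {5,6,7,12,13,14,15} = 0⊕1⊕1⊕0⊕1⊕0⊕1 = 0
p8 = XOR of data positions {9,10,11,12,13,14,15} = 1⊕0⊕0⊕0⊕1⊕0⊕1 = 1
Parity bits p1,p2,p4,p8 = 0101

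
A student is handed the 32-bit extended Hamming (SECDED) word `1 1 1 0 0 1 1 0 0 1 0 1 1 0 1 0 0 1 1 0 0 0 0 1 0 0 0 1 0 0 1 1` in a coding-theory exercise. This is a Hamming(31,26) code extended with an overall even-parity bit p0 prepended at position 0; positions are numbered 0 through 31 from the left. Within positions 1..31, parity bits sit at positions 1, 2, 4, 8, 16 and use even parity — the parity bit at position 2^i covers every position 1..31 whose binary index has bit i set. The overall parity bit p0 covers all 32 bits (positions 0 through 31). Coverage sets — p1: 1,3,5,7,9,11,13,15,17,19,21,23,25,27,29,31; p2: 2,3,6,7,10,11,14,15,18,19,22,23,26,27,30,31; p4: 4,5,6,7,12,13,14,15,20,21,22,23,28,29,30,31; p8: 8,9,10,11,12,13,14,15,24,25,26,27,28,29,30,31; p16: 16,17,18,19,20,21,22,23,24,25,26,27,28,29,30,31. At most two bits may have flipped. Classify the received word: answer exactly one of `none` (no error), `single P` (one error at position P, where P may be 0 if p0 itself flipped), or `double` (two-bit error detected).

single 14

s1: b1⊕b3⊕b5⊕b7⊕b9⊕b11⊕b13⊕b15⊕b17⊕b19⊕b21⊕b23⊕b25⊕b27⊕b29⊕b31 = 1⊕0⊕1⊕0⊕1⊕1⊕0⊕0⊕1⊕0⊕0⊕1⊕0⊕1⊕0⊕1 = 0
s2: b2⊕b3⊕b6⊕b7⊕b10⊕b11⊕b14⊕b15⊕b18⊕b19⊕b22⊕b23⊕b26⊕b27⊕b30⊕b31 = 1⊕0⊕1⊕0⊕0⊕1⊕1⊕0⊕1⊕0⊕0⊕1⊕0⊕1⊕1⊕1 = 1
s4: b4⊕b5⊕b6⊕b7⊕b12⊕b13⊕b14⊕b15⊕b20⊕b21⊕b22⊕b23⊕b28⊕b29⊕b30⊕b31 = 0⊕1⊕1⊕0⊕1⊕0⊕1⊕0⊕0⊕0⊕0⊕1⊕0⊕0⊕1⊕1 = 1
s8: b8⊕b9⊕b10⊕b11⊕b12⊕b13⊕b14⊕b15⊕b24⊕b25⊕b26⊕b27⊕b28⊕b29⊕b30⊕b31 = 0⊕1⊕0⊕1⊕1⊕0⊕1⊕0⊕0⊕0⊕0⊕1⊕0⊕0⊕1⊕1 = 1
s16: b16⊕b17⊕b18⊕b19⊕b20⊕b21⊕b22⊕b23⊕b24⊕b25⊕b26⊕b27⊕b28⊕b29⊕b30⊕b31 = 0⊕1⊕1⊕0⊕0⊕0⊕0⊕1⊕0⊕0⊕0⊕1⊕0⊕0⊕1⊕1 = 0
Syndrome (s16...s1) = 01110 → position 14.
Overall parity (XOR of all 32 bits, including p0): 1⊕1⊕1⊕0⊕0⊕1⊕1⊕0⊕0⊕1⊕0⊕1⊕1⊕0⊕1⊕0⊕0⊕1⊕1⊕0⊕0⊕0⊕0⊕1⊕0⊕0⊕0⊕1⊕0⊕0⊕1⊕1 = 1
Overall=1, syndrome position=14 → single-bit error at position 14.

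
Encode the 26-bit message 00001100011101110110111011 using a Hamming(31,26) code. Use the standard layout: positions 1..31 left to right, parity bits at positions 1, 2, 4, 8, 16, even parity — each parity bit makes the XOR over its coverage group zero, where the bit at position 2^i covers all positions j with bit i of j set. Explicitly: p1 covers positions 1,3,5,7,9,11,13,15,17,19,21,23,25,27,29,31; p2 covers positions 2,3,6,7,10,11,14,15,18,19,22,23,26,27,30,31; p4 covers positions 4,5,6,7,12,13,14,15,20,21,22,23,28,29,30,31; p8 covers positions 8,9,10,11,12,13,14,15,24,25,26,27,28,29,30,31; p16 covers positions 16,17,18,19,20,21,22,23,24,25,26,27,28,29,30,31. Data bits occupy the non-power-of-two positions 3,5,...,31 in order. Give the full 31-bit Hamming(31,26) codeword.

0100000011000111101110110111011

Place data bits at non-power-of-two positions: b3=0, b5=0, b6=0, b7=0, b9=1, b10=1, b11=0, b12=0, b13=0, b14=1, b15=1, b17=1, b18=0, b19=1, b20=1, b21=1, b22=0, b23=1, b24=1, b25=0, b26=1, b27=1, b28=1, b29=0, b30=1, b31=1.
p1 = XOR of data positions {3,5,7,9,11,13,15,17,19,21,23,25,27,29,31} = 0⊕0⊕0⊕1⊕0⊕0⊕1⊕1⊕1⊕1⊕1⊕0⊕1⊕0⊕1 = 0
p2 = XOR of data positions {3,6,7,10,11,14,15,18,19,22,23,26,27,30,31} = 0⊕0⊕0⊕1⊕0⊕1⊕1⊕0⊕1⊕0⊕1⊕1⊕1⊕1⊕1 = 1
p4 = XOR of data positions {5,6,7,12,13,14,15,20,21,22,23,28,29,30,31} = 0⊕0⊕0⊕0⊕0⊕1⊕1⊕1⊕1⊕0⊕1⊕1⊕0⊕1⊕1 = 0
p8 = XOR of data positions {9,10,11,12,13,14,15,24,25,26,27,28,29,30,31} = 1⊕1⊕0⊕0⊕0⊕1⊕1⊕1⊕0⊕1⊕1⊕1⊕0⊕1⊕1 = 0
p16 = XOR of data positions {17,18,19,20,21,22,23,24,25,26,27,28,29,30,31} = 1⊕0⊕1⊕1⊕1⊕0⊕1⊕1⊕0⊕1⊕1⊕1⊕0⊕1⊕1 = 1
Codeword b1..b31 = 0100000011000111101110110111011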